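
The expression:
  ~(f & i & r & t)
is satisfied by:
  {t: False, i: False, r: False, f: False}
  {f: True, t: False, i: False, r: False}
  {r: True, t: False, i: False, f: False}
  {f: True, r: True, t: False, i: False}
  {i: True, f: False, t: False, r: False}
  {f: True, i: True, t: False, r: False}
  {r: True, i: True, f: False, t: False}
  {f: True, r: True, i: True, t: False}
  {t: True, r: False, i: False, f: False}
  {f: True, t: True, r: False, i: False}
  {r: True, t: True, f: False, i: False}
  {f: True, r: True, t: True, i: False}
  {i: True, t: True, r: False, f: False}
  {f: True, i: True, t: True, r: False}
  {r: True, i: True, t: True, f: False}


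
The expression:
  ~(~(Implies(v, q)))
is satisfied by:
  {q: True, v: False}
  {v: False, q: False}
  {v: True, q: True}


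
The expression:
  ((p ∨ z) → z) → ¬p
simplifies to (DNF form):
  ¬p ∨ ¬z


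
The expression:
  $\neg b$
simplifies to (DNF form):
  $\neg b$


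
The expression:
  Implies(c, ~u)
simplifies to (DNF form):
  ~c | ~u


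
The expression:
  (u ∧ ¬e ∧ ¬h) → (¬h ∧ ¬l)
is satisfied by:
  {e: True, h: True, l: False, u: False}
  {e: True, l: False, h: False, u: False}
  {h: True, e: False, l: False, u: False}
  {e: False, l: False, h: False, u: False}
  {u: True, e: True, h: True, l: False}
  {u: True, e: True, l: False, h: False}
  {u: True, h: True, e: False, l: False}
  {u: True, e: False, l: False, h: False}
  {e: True, l: True, h: True, u: False}
  {e: True, l: True, u: False, h: False}
  {l: True, h: True, u: False, e: False}
  {l: True, u: False, h: False, e: False}
  {e: True, l: True, u: True, h: True}
  {e: True, l: True, u: True, h: False}
  {l: True, u: True, h: True, e: False}


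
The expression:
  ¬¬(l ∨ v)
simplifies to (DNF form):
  l ∨ v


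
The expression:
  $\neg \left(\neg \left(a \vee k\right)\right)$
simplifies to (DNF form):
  $a \vee k$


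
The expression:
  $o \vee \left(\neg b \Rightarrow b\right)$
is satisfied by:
  {b: True, o: True}
  {b: True, o: False}
  {o: True, b: False}


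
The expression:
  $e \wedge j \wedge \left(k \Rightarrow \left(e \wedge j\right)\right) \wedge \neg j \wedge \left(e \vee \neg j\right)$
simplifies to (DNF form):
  $\text{False}$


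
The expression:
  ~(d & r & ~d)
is always true.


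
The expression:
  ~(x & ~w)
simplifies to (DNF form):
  w | ~x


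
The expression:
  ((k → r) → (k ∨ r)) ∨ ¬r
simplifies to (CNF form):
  True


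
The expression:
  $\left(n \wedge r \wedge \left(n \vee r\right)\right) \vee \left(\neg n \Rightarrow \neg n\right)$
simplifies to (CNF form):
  $\text{True}$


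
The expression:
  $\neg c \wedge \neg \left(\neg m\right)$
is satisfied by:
  {m: True, c: False}


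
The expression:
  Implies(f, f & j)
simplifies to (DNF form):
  j | ~f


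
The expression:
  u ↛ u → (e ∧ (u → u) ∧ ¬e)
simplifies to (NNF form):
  True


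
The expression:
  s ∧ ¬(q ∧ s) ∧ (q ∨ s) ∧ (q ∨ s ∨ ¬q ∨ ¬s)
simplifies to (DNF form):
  s ∧ ¬q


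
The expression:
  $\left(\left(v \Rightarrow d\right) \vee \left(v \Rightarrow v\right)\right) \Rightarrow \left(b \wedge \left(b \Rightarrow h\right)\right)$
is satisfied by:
  {h: True, b: True}


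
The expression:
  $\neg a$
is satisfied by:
  {a: False}


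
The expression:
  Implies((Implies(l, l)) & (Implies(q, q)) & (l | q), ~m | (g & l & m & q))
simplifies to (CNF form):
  (g | ~l | ~m) & (g | ~m | ~q) & (l | ~l | ~m) & (l | ~m | ~q) & (q | ~l | ~m) & (q | ~m | ~q)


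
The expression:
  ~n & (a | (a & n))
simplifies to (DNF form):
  a & ~n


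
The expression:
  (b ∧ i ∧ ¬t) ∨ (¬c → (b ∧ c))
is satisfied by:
  {b: True, c: True, i: True, t: False}
  {b: True, c: True, i: False, t: False}
  {c: True, i: True, t: False, b: False}
  {c: True, i: False, t: False, b: False}
  {b: True, c: True, t: True, i: True}
  {b: True, c: True, t: True, i: False}
  {c: True, t: True, i: True, b: False}
  {c: True, t: True, i: False, b: False}
  {b: True, t: False, i: True, c: False}


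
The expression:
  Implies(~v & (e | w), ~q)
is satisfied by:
  {v: True, e: False, w: False, q: False}
  {v: True, w: True, e: False, q: False}
  {v: True, e: True, w: False, q: False}
  {v: True, w: True, e: True, q: False}
  {v: False, e: False, w: False, q: False}
  {w: True, v: False, e: False, q: False}
  {e: True, v: False, w: False, q: False}
  {w: True, e: True, v: False, q: False}
  {q: True, v: True, e: False, w: False}
  {q: True, w: True, v: True, e: False}
  {q: True, v: True, e: True, w: False}
  {q: True, w: True, v: True, e: True}
  {q: True, v: False, e: False, w: False}


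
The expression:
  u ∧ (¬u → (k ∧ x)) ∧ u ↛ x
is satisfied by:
  {u: True, x: False}


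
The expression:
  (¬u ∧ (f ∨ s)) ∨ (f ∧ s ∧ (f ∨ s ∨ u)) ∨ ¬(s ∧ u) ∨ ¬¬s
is always true.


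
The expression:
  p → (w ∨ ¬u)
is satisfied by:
  {w: True, p: False, u: False}
  {p: False, u: False, w: False}
  {u: True, w: True, p: False}
  {u: True, p: False, w: False}
  {w: True, p: True, u: False}
  {p: True, w: False, u: False}
  {u: True, p: True, w: True}


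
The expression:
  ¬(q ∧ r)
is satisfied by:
  {q: False, r: False}
  {r: True, q: False}
  {q: True, r: False}


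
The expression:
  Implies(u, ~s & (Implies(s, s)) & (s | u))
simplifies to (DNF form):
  ~s | ~u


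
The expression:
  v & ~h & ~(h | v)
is never true.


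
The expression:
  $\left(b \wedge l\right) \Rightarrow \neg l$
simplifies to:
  $\neg b \vee \neg l$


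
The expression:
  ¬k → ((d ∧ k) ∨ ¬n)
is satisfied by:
  {k: True, n: False}
  {n: False, k: False}
  {n: True, k: True}


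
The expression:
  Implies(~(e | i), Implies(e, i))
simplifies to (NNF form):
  True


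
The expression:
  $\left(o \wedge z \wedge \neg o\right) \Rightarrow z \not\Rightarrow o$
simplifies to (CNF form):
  $\text{True}$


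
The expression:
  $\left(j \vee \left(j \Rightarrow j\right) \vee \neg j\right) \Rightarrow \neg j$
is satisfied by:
  {j: False}


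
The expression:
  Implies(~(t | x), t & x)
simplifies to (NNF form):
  t | x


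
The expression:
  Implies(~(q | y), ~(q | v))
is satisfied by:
  {y: True, q: True, v: False}
  {y: True, v: False, q: False}
  {q: True, v: False, y: False}
  {q: False, v: False, y: False}
  {y: True, q: True, v: True}
  {y: True, v: True, q: False}
  {q: True, v: True, y: False}


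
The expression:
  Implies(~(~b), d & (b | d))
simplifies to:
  d | ~b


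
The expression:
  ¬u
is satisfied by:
  {u: False}


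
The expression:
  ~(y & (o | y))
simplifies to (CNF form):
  ~y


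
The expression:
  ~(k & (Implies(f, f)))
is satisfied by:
  {k: False}


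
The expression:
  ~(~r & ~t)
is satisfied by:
  {r: True, t: True}
  {r: True, t: False}
  {t: True, r: False}


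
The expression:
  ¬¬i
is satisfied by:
  {i: True}


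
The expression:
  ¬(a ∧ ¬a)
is always true.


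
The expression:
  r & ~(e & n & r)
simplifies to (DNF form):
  (r & ~e) | (r & ~n)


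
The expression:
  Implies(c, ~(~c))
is always true.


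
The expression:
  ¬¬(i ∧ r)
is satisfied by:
  {r: True, i: True}


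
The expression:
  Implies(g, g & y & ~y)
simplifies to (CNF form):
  ~g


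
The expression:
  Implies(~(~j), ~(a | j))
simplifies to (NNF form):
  ~j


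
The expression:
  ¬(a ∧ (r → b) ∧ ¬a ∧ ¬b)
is always true.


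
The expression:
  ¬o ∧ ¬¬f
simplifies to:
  f ∧ ¬o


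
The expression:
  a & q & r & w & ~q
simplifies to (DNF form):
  False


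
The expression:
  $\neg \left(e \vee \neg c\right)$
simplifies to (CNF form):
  $c \wedge \neg e$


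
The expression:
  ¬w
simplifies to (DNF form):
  ¬w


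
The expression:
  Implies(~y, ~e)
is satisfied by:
  {y: True, e: False}
  {e: False, y: False}
  {e: True, y: True}


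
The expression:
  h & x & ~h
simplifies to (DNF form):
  False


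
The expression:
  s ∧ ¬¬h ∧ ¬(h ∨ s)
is never true.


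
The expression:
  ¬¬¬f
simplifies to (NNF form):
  ¬f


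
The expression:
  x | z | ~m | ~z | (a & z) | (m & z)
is always true.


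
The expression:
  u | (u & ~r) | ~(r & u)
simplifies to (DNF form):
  True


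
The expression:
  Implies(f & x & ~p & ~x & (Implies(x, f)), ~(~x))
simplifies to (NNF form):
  True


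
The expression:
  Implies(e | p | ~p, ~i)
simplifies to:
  ~i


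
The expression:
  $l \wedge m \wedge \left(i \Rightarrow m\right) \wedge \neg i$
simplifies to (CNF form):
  $l \wedge m \wedge \neg i$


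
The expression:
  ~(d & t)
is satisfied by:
  {t: False, d: False}
  {d: True, t: False}
  {t: True, d: False}


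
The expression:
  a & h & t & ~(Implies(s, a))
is never true.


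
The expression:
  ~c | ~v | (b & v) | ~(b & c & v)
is always true.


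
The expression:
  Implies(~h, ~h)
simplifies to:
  True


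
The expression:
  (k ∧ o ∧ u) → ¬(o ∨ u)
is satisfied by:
  {u: False, k: False, o: False}
  {o: True, u: False, k: False}
  {k: True, u: False, o: False}
  {o: True, k: True, u: False}
  {u: True, o: False, k: False}
  {o: True, u: True, k: False}
  {k: True, u: True, o: False}


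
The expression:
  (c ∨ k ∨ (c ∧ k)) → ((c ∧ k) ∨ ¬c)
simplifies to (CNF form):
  k ∨ ¬c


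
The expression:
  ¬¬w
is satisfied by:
  {w: True}


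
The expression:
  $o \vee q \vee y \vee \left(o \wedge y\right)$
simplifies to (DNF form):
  $o \vee q \vee y$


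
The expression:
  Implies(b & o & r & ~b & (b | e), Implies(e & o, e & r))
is always true.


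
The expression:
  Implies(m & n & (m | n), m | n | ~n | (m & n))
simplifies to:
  True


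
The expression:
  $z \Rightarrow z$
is always true.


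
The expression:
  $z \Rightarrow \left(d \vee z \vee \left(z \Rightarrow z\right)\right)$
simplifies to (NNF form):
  $\text{True}$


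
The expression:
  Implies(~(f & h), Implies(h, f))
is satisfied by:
  {f: True, h: False}
  {h: False, f: False}
  {h: True, f: True}


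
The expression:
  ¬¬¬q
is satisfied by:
  {q: False}


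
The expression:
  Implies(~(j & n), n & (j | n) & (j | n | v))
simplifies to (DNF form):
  n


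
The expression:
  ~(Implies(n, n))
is never true.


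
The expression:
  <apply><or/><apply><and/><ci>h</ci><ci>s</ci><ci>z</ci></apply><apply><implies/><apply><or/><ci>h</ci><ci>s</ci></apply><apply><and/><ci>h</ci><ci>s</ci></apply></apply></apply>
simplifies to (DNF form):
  <apply><or/><apply><and/><ci>h</ci><ci>s</ci></apply><apply><and/><apply><not/><ci>h</ci></apply><apply><not/><ci>s</ci></apply></apply></apply>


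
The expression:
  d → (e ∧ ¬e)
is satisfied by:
  {d: False}


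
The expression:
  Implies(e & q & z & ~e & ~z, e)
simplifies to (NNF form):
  True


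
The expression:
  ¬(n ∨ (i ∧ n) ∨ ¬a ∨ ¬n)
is never true.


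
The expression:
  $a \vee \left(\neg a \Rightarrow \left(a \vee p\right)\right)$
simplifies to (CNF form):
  $a \vee p$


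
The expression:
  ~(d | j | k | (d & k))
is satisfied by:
  {d: False, j: False, k: False}


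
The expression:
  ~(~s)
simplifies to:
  s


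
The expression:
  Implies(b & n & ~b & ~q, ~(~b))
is always true.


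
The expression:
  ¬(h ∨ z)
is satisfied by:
  {h: False, z: False}


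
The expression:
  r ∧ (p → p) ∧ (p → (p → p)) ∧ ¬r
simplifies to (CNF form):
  False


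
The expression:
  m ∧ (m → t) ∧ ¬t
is never true.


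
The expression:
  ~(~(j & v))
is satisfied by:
  {j: True, v: True}


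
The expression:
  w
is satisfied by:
  {w: True}


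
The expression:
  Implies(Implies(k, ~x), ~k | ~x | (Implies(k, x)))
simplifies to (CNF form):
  True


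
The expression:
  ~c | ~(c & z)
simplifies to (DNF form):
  ~c | ~z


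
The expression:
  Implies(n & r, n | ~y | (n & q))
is always true.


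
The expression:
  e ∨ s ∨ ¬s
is always true.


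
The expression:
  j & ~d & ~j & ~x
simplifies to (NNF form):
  False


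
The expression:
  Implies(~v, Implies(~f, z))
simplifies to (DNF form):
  f | v | z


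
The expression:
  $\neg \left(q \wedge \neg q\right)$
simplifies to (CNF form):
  $\text{True}$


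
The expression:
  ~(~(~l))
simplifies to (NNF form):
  ~l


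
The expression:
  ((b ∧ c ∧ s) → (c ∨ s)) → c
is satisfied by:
  {c: True}


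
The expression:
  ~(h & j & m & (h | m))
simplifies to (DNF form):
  ~h | ~j | ~m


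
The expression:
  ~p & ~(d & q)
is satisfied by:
  {q: False, p: False, d: False}
  {d: True, q: False, p: False}
  {q: True, d: False, p: False}


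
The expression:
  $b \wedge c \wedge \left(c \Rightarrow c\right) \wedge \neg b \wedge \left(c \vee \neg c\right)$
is never true.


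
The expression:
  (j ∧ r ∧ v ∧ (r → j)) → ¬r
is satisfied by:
  {v: False, r: False, j: False}
  {j: True, v: False, r: False}
  {r: True, v: False, j: False}
  {j: True, r: True, v: False}
  {v: True, j: False, r: False}
  {j: True, v: True, r: False}
  {r: True, v: True, j: False}


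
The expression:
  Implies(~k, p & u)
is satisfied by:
  {k: True, u: True, p: True}
  {k: True, u: True, p: False}
  {k: True, p: True, u: False}
  {k: True, p: False, u: False}
  {u: True, p: True, k: False}


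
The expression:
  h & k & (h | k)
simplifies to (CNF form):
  h & k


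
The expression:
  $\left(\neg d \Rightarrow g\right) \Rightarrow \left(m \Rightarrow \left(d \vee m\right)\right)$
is always true.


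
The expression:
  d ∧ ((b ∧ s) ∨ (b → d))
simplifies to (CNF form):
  d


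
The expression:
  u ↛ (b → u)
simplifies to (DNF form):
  False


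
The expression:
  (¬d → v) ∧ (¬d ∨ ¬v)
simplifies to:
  (d ∧ ¬v) ∨ (v ∧ ¬d)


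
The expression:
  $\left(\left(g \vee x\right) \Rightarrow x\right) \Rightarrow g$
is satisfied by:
  {g: True}


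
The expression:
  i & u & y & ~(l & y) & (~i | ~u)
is never true.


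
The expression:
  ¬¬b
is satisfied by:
  {b: True}


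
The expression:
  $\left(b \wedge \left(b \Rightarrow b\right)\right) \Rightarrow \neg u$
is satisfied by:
  {u: False, b: False}
  {b: True, u: False}
  {u: True, b: False}


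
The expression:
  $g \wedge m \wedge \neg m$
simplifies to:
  $\text{False}$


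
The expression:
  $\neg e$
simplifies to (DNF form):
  $\neg e$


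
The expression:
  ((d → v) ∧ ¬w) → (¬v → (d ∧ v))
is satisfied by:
  {d: True, v: True, w: True}
  {d: True, v: True, w: False}
  {d: True, w: True, v: False}
  {d: True, w: False, v: False}
  {v: True, w: True, d: False}
  {v: True, w: False, d: False}
  {w: True, v: False, d: False}


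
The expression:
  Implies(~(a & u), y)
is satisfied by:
  {y: True, u: True, a: True}
  {y: True, u: True, a: False}
  {y: True, a: True, u: False}
  {y: True, a: False, u: False}
  {u: True, a: True, y: False}


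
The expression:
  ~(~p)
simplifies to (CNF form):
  p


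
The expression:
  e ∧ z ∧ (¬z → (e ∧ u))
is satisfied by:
  {z: True, e: True}


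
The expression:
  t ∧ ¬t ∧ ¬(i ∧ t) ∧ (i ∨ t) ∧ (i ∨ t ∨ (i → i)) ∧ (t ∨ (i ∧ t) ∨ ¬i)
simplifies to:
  False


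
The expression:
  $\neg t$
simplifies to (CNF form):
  $\neg t$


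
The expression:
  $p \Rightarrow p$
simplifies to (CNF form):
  $\text{True}$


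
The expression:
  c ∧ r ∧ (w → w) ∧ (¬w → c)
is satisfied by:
  {r: True, c: True}


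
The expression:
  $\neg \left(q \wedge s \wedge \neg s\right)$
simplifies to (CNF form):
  $\text{True}$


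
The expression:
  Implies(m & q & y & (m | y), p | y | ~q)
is always true.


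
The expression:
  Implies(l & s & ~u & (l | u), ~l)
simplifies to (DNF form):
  u | ~l | ~s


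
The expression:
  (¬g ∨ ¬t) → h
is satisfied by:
  {t: True, h: True, g: True}
  {t: True, h: True, g: False}
  {h: True, g: True, t: False}
  {h: True, g: False, t: False}
  {t: True, g: True, h: False}


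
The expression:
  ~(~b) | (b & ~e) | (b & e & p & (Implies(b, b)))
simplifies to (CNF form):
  b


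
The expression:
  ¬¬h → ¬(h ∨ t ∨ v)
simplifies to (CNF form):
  ¬h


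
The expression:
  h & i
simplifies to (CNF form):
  h & i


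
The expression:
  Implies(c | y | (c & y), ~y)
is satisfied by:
  {y: False}


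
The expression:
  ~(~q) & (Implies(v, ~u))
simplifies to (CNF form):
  q & (~u | ~v)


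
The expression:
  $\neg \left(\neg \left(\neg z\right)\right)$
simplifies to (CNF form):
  $\neg z$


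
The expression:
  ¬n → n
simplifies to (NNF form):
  n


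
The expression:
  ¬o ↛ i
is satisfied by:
  {i: True, o: False}
  {o: False, i: False}
  {o: True, i: True}


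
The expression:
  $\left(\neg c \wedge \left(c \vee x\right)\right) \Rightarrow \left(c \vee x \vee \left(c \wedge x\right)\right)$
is always true.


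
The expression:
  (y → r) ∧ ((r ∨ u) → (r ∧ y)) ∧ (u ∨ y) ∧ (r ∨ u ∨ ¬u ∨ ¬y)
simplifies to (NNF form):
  r ∧ y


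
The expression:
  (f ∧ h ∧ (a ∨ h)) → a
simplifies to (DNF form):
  a ∨ ¬f ∨ ¬h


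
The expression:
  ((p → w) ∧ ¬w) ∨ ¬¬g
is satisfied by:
  {g: True, p: False, w: False}
  {g: True, w: True, p: False}
  {g: True, p: True, w: False}
  {g: True, w: True, p: True}
  {w: False, p: False, g: False}


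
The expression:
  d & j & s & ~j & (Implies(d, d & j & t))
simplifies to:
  False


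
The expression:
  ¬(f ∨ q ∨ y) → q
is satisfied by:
  {y: True, q: True, f: True}
  {y: True, q: True, f: False}
  {y: True, f: True, q: False}
  {y: True, f: False, q: False}
  {q: True, f: True, y: False}
  {q: True, f: False, y: False}
  {f: True, q: False, y: False}


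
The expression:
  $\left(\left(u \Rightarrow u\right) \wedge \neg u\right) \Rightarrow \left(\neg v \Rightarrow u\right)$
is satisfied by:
  {v: True, u: True}
  {v: True, u: False}
  {u: True, v: False}


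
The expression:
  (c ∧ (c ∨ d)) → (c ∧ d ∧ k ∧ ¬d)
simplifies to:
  ¬c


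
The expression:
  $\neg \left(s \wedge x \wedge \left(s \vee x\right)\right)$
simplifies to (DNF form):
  $\neg s \vee \neg x$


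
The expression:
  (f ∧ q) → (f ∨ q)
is always true.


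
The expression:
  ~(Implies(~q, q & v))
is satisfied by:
  {q: False}


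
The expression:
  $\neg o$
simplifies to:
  $\neg o$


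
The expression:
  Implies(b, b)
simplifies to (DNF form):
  True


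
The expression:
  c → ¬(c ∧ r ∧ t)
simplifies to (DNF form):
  ¬c ∨ ¬r ∨ ¬t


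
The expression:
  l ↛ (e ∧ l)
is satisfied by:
  {l: True, e: False}


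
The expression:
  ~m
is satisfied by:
  {m: False}


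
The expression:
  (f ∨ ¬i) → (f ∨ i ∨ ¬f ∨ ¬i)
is always true.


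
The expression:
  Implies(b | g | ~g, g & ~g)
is never true.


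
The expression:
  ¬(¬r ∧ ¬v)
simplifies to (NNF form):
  r ∨ v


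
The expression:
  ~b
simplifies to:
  ~b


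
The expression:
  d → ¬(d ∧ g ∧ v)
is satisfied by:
  {g: False, v: False, d: False}
  {d: True, g: False, v: False}
  {v: True, g: False, d: False}
  {d: True, v: True, g: False}
  {g: True, d: False, v: False}
  {d: True, g: True, v: False}
  {v: True, g: True, d: False}


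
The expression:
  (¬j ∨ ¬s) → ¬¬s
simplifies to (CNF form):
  s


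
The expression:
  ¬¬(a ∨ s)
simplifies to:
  a ∨ s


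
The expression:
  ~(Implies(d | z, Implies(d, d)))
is never true.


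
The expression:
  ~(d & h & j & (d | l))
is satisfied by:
  {h: False, d: False, j: False}
  {j: True, h: False, d: False}
  {d: True, h: False, j: False}
  {j: True, d: True, h: False}
  {h: True, j: False, d: False}
  {j: True, h: True, d: False}
  {d: True, h: True, j: False}


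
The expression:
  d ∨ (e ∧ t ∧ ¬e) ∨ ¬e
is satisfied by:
  {d: True, e: False}
  {e: False, d: False}
  {e: True, d: True}


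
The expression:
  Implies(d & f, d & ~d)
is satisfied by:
  {d: False, f: False}
  {f: True, d: False}
  {d: True, f: False}


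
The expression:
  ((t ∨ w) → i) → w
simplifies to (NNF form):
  w ∨ (t ∧ ¬i)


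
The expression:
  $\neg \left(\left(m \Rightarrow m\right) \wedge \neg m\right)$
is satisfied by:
  {m: True}


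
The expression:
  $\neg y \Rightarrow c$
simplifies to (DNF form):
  $c \vee y$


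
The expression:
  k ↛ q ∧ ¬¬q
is never true.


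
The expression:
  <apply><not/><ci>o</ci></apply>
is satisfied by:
  {o: False}


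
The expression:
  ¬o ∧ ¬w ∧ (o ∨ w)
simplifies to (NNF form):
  False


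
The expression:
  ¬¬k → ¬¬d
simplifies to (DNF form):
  d ∨ ¬k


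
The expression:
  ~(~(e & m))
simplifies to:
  e & m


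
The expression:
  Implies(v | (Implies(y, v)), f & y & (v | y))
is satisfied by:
  {f: True, y: True, v: False}
  {y: True, v: False, f: False}
  {v: True, f: True, y: True}


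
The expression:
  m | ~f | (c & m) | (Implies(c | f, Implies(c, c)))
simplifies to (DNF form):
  True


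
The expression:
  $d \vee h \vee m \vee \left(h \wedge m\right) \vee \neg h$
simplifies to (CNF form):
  $\text{True}$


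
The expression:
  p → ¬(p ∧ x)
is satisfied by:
  {p: False, x: False}
  {x: True, p: False}
  {p: True, x: False}


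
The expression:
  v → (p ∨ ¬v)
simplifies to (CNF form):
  p ∨ ¬v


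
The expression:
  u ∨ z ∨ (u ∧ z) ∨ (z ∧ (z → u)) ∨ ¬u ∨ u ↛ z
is always true.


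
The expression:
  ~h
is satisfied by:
  {h: False}


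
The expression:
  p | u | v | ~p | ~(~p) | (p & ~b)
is always true.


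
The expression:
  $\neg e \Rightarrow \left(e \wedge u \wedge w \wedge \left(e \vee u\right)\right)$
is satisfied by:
  {e: True}


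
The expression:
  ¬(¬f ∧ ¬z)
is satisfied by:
  {z: True, f: True}
  {z: True, f: False}
  {f: True, z: False}


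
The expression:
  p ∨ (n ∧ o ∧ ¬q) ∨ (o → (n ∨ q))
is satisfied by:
  {n: True, q: True, p: True, o: False}
  {n: True, q: True, p: False, o: False}
  {n: True, p: True, o: False, q: False}
  {n: True, p: False, o: False, q: False}
  {q: True, p: True, o: False, n: False}
  {q: True, p: False, o: False, n: False}
  {p: True, q: False, o: False, n: False}
  {p: False, q: False, o: False, n: False}
  {n: True, q: True, o: True, p: True}
  {n: True, q: True, o: True, p: False}
  {n: True, o: True, p: True, q: False}
  {n: True, o: True, p: False, q: False}
  {o: True, q: True, p: True, n: False}
  {o: True, q: True, p: False, n: False}
  {o: True, p: True, q: False, n: False}


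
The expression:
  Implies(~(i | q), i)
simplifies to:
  i | q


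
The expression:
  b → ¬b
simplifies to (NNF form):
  ¬b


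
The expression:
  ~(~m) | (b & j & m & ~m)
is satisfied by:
  {m: True}


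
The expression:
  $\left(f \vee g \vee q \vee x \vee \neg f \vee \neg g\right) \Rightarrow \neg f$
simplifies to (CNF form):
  $\neg f$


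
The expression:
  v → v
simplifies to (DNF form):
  True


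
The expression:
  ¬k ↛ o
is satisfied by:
  {o: True, k: False}
  {k: False, o: False}
  {k: True, o: True}


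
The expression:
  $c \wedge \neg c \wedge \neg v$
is never true.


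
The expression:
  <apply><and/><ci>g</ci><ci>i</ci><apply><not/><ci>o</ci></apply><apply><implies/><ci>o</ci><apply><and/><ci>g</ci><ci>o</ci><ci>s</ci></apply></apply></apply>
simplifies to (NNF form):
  <apply><and/><ci>g</ci><ci>i</ci><apply><not/><ci>o</ci></apply></apply>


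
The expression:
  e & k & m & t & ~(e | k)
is never true.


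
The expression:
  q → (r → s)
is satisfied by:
  {s: True, q: False, r: False}
  {s: False, q: False, r: False}
  {r: True, s: True, q: False}
  {r: True, s: False, q: False}
  {q: True, s: True, r: False}
  {q: True, s: False, r: False}
  {q: True, r: True, s: True}


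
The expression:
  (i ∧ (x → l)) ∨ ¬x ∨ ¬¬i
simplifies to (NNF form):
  i ∨ ¬x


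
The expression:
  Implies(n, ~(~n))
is always true.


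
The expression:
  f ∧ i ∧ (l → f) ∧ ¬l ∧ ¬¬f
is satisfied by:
  {i: True, f: True, l: False}


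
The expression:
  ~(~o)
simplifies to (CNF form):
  o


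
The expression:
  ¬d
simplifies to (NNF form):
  ¬d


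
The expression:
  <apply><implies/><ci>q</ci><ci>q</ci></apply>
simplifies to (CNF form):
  <true/>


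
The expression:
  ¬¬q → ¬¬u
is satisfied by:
  {u: True, q: False}
  {q: False, u: False}
  {q: True, u: True}


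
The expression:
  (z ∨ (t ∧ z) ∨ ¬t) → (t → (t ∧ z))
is always true.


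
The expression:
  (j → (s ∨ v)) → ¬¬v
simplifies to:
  v ∨ (j ∧ ¬s)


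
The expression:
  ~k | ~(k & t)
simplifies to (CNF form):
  ~k | ~t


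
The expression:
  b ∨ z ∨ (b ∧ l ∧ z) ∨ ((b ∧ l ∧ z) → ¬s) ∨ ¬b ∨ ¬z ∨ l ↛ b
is always true.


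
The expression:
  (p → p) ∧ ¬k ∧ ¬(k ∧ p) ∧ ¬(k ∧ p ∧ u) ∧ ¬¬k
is never true.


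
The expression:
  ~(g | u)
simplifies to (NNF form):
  ~g & ~u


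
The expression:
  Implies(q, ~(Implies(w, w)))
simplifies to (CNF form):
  ~q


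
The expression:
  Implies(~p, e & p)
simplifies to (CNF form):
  p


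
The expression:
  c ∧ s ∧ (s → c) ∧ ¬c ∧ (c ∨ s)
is never true.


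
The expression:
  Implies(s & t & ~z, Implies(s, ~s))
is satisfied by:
  {z: True, s: False, t: False}
  {s: False, t: False, z: False}
  {z: True, t: True, s: False}
  {t: True, s: False, z: False}
  {z: True, s: True, t: False}
  {s: True, z: False, t: False}
  {z: True, t: True, s: True}


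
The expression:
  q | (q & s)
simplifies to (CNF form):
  q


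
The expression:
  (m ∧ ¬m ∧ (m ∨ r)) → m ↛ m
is always true.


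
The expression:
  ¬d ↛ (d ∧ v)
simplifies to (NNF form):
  ¬d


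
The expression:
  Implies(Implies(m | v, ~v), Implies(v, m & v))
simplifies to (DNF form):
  True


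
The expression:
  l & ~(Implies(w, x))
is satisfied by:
  {w: True, l: True, x: False}


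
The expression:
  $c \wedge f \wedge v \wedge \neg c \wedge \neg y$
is never true.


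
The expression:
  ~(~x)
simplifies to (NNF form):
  x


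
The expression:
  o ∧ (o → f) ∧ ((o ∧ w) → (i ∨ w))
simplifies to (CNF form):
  f ∧ o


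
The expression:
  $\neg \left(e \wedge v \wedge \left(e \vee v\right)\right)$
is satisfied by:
  {v: False, e: False}
  {e: True, v: False}
  {v: True, e: False}


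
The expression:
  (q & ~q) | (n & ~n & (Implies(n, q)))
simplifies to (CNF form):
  False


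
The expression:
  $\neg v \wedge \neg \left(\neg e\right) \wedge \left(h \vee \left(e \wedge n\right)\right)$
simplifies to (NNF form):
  $e \wedge \neg v \wedge \left(h \vee n\right)$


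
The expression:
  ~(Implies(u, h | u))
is never true.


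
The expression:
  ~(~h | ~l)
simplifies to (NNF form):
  h & l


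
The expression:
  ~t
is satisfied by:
  {t: False}


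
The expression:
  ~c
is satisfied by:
  {c: False}


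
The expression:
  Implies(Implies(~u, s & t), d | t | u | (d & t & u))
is always true.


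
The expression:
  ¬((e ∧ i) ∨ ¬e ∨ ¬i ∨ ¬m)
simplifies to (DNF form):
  False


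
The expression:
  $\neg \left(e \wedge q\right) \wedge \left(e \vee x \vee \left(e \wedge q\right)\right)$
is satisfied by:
  {x: True, q: False, e: False}
  {e: True, q: False, x: True}
  {e: True, q: False, x: False}
  {x: True, q: True, e: False}


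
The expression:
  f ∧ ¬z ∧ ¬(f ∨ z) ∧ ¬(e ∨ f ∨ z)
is never true.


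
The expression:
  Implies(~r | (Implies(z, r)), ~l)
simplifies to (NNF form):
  ~l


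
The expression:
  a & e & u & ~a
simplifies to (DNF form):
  False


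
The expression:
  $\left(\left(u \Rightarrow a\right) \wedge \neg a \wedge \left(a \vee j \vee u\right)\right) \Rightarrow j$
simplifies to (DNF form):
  $\text{True}$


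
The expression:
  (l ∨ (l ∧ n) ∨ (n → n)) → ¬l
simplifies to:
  ¬l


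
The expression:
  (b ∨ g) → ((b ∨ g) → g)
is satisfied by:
  {g: True, b: False}
  {b: False, g: False}
  {b: True, g: True}


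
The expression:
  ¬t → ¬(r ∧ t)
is always true.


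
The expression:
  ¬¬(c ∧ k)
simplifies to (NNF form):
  c ∧ k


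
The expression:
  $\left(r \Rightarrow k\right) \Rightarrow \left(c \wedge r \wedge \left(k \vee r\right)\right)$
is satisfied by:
  {r: True, c: True, k: False}
  {r: True, k: False, c: False}
  {r: True, c: True, k: True}


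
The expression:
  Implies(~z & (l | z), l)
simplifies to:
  True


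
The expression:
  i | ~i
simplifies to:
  True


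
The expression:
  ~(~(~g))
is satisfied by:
  {g: False}


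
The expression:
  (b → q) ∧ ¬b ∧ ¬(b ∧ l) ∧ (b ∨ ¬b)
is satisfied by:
  {b: False}


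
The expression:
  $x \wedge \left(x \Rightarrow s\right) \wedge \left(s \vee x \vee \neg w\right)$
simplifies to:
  $s \wedge x$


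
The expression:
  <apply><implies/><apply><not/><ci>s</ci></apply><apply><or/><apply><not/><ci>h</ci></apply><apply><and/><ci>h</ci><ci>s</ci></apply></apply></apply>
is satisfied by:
  {s: True, h: False}
  {h: False, s: False}
  {h: True, s: True}


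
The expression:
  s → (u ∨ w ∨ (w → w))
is always true.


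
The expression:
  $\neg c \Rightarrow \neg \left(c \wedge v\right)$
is always true.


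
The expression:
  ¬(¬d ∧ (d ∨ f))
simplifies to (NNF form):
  d ∨ ¬f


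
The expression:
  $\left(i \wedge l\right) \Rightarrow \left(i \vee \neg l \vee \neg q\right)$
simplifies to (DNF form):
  $\text{True}$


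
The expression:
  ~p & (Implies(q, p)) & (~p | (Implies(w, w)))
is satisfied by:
  {q: False, p: False}


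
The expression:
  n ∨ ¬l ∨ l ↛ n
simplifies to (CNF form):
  True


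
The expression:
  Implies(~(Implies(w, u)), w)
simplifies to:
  True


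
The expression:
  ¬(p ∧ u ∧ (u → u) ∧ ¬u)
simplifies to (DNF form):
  True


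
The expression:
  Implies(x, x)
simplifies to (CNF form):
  True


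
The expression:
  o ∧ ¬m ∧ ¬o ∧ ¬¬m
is never true.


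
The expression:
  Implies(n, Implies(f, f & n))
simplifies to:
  True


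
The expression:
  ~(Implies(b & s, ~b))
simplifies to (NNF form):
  b & s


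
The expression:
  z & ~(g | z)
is never true.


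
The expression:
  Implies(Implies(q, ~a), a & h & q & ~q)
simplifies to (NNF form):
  a & q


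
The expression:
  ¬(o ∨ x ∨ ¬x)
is never true.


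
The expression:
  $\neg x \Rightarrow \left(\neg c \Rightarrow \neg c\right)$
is always true.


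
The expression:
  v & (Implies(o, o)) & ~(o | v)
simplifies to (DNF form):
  False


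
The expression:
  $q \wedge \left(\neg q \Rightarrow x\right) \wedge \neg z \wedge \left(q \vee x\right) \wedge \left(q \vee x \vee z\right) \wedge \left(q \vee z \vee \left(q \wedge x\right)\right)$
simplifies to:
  $q \wedge \neg z$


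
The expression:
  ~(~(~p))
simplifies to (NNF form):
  ~p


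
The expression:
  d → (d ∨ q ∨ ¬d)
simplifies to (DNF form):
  True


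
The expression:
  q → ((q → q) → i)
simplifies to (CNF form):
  i ∨ ¬q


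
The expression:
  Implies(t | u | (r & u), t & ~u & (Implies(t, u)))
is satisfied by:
  {u: False, t: False}


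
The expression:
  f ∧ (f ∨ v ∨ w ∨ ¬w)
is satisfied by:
  {f: True}


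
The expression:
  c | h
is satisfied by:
  {c: True, h: True}
  {c: True, h: False}
  {h: True, c: False}


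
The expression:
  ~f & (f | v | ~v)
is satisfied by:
  {f: False}


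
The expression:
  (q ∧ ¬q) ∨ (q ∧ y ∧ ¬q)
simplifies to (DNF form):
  False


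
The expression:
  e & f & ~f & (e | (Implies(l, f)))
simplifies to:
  False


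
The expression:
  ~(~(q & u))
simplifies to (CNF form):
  q & u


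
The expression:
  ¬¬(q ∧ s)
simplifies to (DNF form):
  q ∧ s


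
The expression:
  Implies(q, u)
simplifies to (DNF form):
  u | ~q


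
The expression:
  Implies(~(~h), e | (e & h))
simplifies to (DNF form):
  e | ~h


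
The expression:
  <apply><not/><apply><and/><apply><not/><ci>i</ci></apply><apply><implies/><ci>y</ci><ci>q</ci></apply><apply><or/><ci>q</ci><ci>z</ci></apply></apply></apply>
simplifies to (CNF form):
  <apply><and/><apply><or/><ci>i</ci><apply><not/><ci>q</ci></apply></apply><apply><or/><ci>i</ci><ci>y</ci><apply><not/><ci>q</ci></apply></apply><apply><or/><ci>i</ci><ci>y</ci><apply><not/><ci>z</ci></apply></apply><apply><or/><ci>i</ci><apply><not/><ci>q</ci></apply><apply><not/><ci>z</ci></apply></apply></apply>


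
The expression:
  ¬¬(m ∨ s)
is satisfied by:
  {m: True, s: True}
  {m: True, s: False}
  {s: True, m: False}


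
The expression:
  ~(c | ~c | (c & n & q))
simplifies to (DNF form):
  False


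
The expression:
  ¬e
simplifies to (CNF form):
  ¬e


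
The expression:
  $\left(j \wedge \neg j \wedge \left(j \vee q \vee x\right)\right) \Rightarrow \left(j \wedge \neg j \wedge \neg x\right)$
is always true.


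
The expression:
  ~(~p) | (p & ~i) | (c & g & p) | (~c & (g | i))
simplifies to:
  p | (g & ~c) | (i & ~c)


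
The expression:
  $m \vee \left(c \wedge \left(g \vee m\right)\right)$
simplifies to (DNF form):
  $m \vee \left(c \wedge g\right)$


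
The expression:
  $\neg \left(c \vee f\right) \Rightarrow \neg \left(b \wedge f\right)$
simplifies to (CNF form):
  $\text{True}$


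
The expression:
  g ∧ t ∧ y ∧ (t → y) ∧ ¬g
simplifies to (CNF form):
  False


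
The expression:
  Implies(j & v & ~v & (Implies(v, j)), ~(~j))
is always true.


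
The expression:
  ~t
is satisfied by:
  {t: False}


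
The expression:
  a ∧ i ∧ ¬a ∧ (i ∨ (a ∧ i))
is never true.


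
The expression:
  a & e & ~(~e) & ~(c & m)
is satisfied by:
  {a: True, e: True, m: False, c: False}
  {a: True, e: True, c: True, m: False}
  {a: True, e: True, m: True, c: False}


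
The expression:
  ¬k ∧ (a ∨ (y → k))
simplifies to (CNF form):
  ¬k ∧ (a ∨ ¬y)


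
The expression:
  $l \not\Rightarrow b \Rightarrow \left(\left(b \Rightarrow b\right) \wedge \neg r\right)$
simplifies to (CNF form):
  $b \vee \neg l \vee \neg r$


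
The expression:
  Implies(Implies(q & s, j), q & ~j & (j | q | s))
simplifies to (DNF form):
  q & ~j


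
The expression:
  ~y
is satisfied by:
  {y: False}


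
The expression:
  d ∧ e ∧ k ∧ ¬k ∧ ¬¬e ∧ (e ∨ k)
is never true.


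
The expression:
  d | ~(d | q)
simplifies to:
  d | ~q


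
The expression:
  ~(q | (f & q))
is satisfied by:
  {q: False}


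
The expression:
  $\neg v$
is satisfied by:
  {v: False}


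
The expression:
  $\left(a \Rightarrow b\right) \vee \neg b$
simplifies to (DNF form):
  $\text{True}$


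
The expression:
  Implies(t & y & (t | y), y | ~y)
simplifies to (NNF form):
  True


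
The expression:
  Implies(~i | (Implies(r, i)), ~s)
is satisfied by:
  {s: False}


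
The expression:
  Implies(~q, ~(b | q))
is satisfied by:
  {q: True, b: False}
  {b: False, q: False}
  {b: True, q: True}


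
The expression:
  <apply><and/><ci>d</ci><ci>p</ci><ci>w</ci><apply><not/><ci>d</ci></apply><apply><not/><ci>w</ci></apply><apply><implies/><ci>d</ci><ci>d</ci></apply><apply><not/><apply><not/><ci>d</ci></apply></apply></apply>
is never true.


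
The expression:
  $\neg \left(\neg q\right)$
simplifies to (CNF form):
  $q$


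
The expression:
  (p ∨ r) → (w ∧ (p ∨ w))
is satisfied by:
  {w: True, r: False, p: False}
  {w: True, p: True, r: False}
  {w: True, r: True, p: False}
  {w: True, p: True, r: True}
  {p: False, r: False, w: False}


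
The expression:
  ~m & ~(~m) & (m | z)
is never true.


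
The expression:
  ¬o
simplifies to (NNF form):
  ¬o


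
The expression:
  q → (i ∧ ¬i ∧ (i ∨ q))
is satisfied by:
  {q: False}


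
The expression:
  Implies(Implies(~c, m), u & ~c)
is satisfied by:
  {u: True, m: False, c: False}
  {m: False, c: False, u: False}
  {u: True, m: True, c: False}


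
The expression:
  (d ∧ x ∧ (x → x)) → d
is always true.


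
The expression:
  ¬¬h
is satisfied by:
  {h: True}


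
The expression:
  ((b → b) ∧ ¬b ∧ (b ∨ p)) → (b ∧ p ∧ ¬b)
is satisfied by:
  {b: True, p: False}
  {p: False, b: False}
  {p: True, b: True}


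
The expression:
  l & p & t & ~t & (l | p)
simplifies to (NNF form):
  False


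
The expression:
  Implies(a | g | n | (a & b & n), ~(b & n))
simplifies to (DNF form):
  ~b | ~n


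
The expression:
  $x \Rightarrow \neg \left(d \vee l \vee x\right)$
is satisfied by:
  {x: False}


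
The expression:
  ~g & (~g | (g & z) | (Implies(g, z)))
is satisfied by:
  {g: False}


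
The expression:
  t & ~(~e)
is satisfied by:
  {t: True, e: True}


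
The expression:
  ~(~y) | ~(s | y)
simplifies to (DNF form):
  y | ~s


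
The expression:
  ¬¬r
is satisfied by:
  {r: True}


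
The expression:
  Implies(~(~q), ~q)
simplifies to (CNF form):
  ~q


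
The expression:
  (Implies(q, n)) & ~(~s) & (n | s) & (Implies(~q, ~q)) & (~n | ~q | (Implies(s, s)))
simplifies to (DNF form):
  (n & s) | (s & ~q)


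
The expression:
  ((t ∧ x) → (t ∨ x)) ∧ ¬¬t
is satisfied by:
  {t: True}


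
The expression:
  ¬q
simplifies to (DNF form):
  ¬q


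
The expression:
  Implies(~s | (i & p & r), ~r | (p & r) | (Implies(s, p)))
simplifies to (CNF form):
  True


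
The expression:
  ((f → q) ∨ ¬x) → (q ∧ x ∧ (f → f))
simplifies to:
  x ∧ (f ∨ q)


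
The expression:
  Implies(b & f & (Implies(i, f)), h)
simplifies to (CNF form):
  h | ~b | ~f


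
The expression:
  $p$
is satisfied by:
  {p: True}


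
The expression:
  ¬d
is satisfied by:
  {d: False}


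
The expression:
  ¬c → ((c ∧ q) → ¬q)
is always true.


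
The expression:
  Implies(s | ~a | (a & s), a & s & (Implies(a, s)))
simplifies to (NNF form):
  a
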